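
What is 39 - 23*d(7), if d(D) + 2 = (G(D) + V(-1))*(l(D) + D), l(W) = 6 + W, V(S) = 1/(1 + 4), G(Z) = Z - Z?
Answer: -7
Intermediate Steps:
G(Z) = 0
V(S) = ⅕ (V(S) = 1/5 = ⅕)
d(D) = -⅘ + 2*D/5 (d(D) = -2 + (0 + ⅕)*((6 + D) + D) = -2 + (6 + 2*D)/5 = -2 + (6/5 + 2*D/5) = -⅘ + 2*D/5)
39 - 23*d(7) = 39 - 23*(-⅘ + (⅖)*7) = 39 - 23*(-⅘ + 14/5) = 39 - 23*2 = 39 - 46 = -7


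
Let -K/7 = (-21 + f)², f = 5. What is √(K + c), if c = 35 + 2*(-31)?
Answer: I*√1819 ≈ 42.65*I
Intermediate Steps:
c = -27 (c = 35 - 62 = -27)
K = -1792 (K = -7*(-21 + 5)² = -7*(-16)² = -7*256 = -1792)
√(K + c) = √(-1792 - 27) = √(-1819) = I*√1819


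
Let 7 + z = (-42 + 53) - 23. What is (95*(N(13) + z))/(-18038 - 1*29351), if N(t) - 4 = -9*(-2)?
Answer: -285/47389 ≈ -0.0060141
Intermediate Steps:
z = -19 (z = -7 + ((-42 + 53) - 23) = -7 + (11 - 23) = -7 - 12 = -19)
N(t) = 22 (N(t) = 4 - 9*(-2) = 4 + 18 = 22)
(95*(N(13) + z))/(-18038 - 1*29351) = (95*(22 - 19))/(-18038 - 1*29351) = (95*3)/(-18038 - 29351) = 285/(-47389) = 285*(-1/47389) = -285/47389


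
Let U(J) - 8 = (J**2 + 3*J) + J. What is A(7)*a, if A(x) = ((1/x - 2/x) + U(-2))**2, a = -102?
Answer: -74358/49 ≈ -1517.5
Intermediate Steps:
U(J) = 8 + J**2 + 4*J (U(J) = 8 + ((J**2 + 3*J) + J) = 8 + (J**2 + 4*J) = 8 + J**2 + 4*J)
A(x) = (4 - 1/x)**2 (A(x) = ((1/x - 2/x) + (8 + (-2)**2 + 4*(-2)))**2 = ((1/x - 2/x) + (8 + 4 - 8))**2 = (-1/x + 4)**2 = (4 - 1/x)**2)
A(7)*a = ((-1 + 4*7)**2/7**2)*(-102) = ((-1 + 28)**2/49)*(-102) = ((1/49)*27**2)*(-102) = ((1/49)*729)*(-102) = (729/49)*(-102) = -74358/49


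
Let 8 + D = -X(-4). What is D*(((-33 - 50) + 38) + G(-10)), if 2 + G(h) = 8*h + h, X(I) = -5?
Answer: 411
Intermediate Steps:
G(h) = -2 + 9*h (G(h) = -2 + (8*h + h) = -2 + 9*h)
D = -3 (D = -8 - 1*(-5) = -8 + 5 = -3)
D*(((-33 - 50) + 38) + G(-10)) = -3*(((-33 - 50) + 38) + (-2 + 9*(-10))) = -3*((-83 + 38) + (-2 - 90)) = -3*(-45 - 92) = -3*(-137) = 411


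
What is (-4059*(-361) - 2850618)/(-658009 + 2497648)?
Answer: -461773/613213 ≈ -0.75304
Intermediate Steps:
(-4059*(-361) - 2850618)/(-658009 + 2497648) = (1465299 - 2850618)/1839639 = -1385319*1/1839639 = -461773/613213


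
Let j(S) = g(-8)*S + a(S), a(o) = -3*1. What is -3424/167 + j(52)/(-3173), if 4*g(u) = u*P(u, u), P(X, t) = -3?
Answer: -65365/3173 ≈ -20.600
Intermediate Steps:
a(o) = -3
g(u) = -3*u/4 (g(u) = (u*(-3))/4 = (-3*u)/4 = -3*u/4)
j(S) = -3 + 6*S (j(S) = (-¾*(-8))*S - 3 = 6*S - 3 = -3 + 6*S)
-3424/167 + j(52)/(-3173) = -3424/167 + (-3 + 6*52)/(-3173) = -3424*1/167 + (-3 + 312)*(-1/3173) = -3424/167 + 309*(-1/3173) = -3424/167 - 309/3173 = -65365/3173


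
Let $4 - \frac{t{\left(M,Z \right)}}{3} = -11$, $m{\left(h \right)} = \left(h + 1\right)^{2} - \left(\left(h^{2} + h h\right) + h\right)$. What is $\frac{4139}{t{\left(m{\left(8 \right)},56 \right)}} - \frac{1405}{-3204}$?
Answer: $\frac{164501}{1780} \approx 92.416$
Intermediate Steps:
$m{\left(h \right)} = \left(1 + h\right)^{2} - h - 2 h^{2}$ ($m{\left(h \right)} = \left(1 + h\right)^{2} - \left(\left(h^{2} + h^{2}\right) + h\right) = \left(1 + h\right)^{2} - \left(2 h^{2} + h\right) = \left(1 + h\right)^{2} - \left(h + 2 h^{2}\right) = \left(1 + h\right)^{2} - h - 2 h^{2}$)
$t{\left(M,Z \right)} = 45$ ($t{\left(M,Z \right)} = 12 - -33 = 12 + 33 = 45$)
$\frac{4139}{t{\left(m{\left(8 \right)},56 \right)}} - \frac{1405}{-3204} = \frac{4139}{45} - \frac{1405}{-3204} = 4139 \cdot \frac{1}{45} - - \frac{1405}{3204} = \frac{4139}{45} + \frac{1405}{3204} = \frac{164501}{1780}$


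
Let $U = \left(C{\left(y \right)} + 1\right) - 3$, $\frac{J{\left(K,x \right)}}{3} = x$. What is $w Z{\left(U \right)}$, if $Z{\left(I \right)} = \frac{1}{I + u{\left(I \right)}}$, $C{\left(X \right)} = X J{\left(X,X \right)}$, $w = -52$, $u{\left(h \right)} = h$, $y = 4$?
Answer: $- \frac{13}{23} \approx -0.56522$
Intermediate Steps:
$J{\left(K,x \right)} = 3 x$
$C{\left(X \right)} = 3 X^{2}$ ($C{\left(X \right)} = X 3 X = 3 X^{2}$)
$U = 46$ ($U = \left(3 \cdot 4^{2} + 1\right) - 3 = \left(3 \cdot 16 + 1\right) - 3 = \left(48 + 1\right) - 3 = 49 - 3 = 46$)
$Z{\left(I \right)} = \frac{1}{2 I}$ ($Z{\left(I \right)} = \frac{1}{I + I} = \frac{1}{2 I}$)
$w Z{\left(U \right)} = - 52 \frac{1}{2 \cdot 46} = - 52 \cdot \frac{1}{2} \cdot \frac{1}{46} = \left(-52\right) \frac{1}{92} = - \frac{13}{23}$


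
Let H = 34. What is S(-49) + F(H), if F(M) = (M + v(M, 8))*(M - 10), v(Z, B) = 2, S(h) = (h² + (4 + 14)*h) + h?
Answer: 2334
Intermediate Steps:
S(h) = h² + 19*h (S(h) = (h² + 18*h) + h = h² + 19*h)
F(M) = (-10 + M)*(2 + M) (F(M) = (M + 2)*(M - 10) = (2 + M)*(-10 + M) = (-10 + M)*(2 + M))
S(-49) + F(H) = -49*(19 - 49) + (-20 + 34² - 8*34) = -49*(-30) + (-20 + 1156 - 272) = 1470 + 864 = 2334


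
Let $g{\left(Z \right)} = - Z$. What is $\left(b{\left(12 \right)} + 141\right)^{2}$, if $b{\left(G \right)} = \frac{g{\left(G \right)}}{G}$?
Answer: $19600$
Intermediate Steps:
$b{\left(G \right)} = -1$ ($b{\left(G \right)} = \frac{\left(-1\right) G}{G} = -1$)
$\left(b{\left(12 \right)} + 141\right)^{2} = \left(-1 + 141\right)^{2} = 140^{2} = 19600$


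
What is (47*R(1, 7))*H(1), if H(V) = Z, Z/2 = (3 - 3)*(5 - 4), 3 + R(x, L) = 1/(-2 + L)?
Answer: 0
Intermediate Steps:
R(x, L) = -3 + 1/(-2 + L)
Z = 0 (Z = 2*((3 - 3)*(5 - 4)) = 2*(0*1) = 2*0 = 0)
H(V) = 0
(47*R(1, 7))*H(1) = (47*((7 - 3*7)/(-2 + 7)))*0 = (47*((7 - 21)/5))*0 = (47*((1/5)*(-14)))*0 = (47*(-14/5))*0 = -658/5*0 = 0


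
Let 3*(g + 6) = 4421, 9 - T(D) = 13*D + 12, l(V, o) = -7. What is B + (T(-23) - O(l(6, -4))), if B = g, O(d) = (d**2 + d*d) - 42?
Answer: 5123/3 ≈ 1707.7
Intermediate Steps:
T(D) = -3 - 13*D (T(D) = 9 - (13*D + 12) = 9 - (12 + 13*D) = 9 + (-12 - 13*D) = -3 - 13*D)
g = 4403/3 (g = -6 + (1/3)*4421 = -6 + 4421/3 = 4403/3 ≈ 1467.7)
O(d) = -42 + 2*d**2 (O(d) = (d**2 + d**2) - 42 = 2*d**2 - 42 = -42 + 2*d**2)
B = 4403/3 ≈ 1467.7
B + (T(-23) - O(l(6, -4))) = 4403/3 + ((-3 - 13*(-23)) - (-42 + 2*(-7)**2)) = 4403/3 + ((-3 + 299) - (-42 + 2*49)) = 4403/3 + (296 - (-42 + 98)) = 4403/3 + (296 - 1*56) = 4403/3 + (296 - 56) = 4403/3 + 240 = 5123/3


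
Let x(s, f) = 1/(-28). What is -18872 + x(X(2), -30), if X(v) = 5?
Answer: -528417/28 ≈ -18872.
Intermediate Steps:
x(s, f) = -1/28
-18872 + x(X(2), -30) = -18872 - 1/28 = -528417/28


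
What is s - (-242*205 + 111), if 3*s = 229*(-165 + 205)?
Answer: 157657/3 ≈ 52552.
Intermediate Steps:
s = 9160/3 (s = (229*(-165 + 205))/3 = (229*40)/3 = (⅓)*9160 = 9160/3 ≈ 3053.3)
s - (-242*205 + 111) = 9160/3 - (-242*205 + 111) = 9160/3 - (-49610 + 111) = 9160/3 - 1*(-49499) = 9160/3 + 49499 = 157657/3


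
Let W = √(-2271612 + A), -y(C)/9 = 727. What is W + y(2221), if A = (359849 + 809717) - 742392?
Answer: -6543 + I*√1844438 ≈ -6543.0 + 1358.1*I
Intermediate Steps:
A = 427174 (A = 1169566 - 742392 = 427174)
y(C) = -6543 (y(C) = -9*727 = -6543)
W = I*√1844438 (W = √(-2271612 + 427174) = √(-1844438) = I*√1844438 ≈ 1358.1*I)
W + y(2221) = I*√1844438 - 6543 = -6543 + I*√1844438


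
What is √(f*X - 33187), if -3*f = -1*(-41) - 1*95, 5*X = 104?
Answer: I*√820315/5 ≈ 181.14*I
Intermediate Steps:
X = 104/5 (X = (⅕)*104 = 104/5 ≈ 20.800)
f = 18 (f = -(-1*(-41) - 1*95)/3 = -(41 - 95)/3 = -⅓*(-54) = 18)
√(f*X - 33187) = √(18*(104/5) - 33187) = √(1872/5 - 33187) = √(-164063/5) = I*√820315/5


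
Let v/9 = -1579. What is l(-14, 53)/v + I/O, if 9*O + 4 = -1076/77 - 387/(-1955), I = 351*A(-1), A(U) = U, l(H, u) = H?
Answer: 6757937326609/38027513331 ≈ 177.71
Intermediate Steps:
v = -14211 (v = 9*(-1579) = -14211)
I = -351 (I = 351*(-1) = -351)
O = -2675921/1354815 (O = -4/9 + (-1076/77 - 387/(-1955))/9 = -4/9 + (-1076*1/77 - 387*(-1/1955))/9 = -4/9 + (-1076/77 + 387/1955)/9 = -4/9 + (1/9)*(-2073781/150535) = -4/9 - 2073781/1354815 = -2675921/1354815 ≈ -1.9751)
l(-14, 53)/v + I/O = -14/(-14211) - 351/(-2675921/1354815) = -14*(-1/14211) - 351*(-1354815/2675921) = 14/14211 + 475540065/2675921 = 6757937326609/38027513331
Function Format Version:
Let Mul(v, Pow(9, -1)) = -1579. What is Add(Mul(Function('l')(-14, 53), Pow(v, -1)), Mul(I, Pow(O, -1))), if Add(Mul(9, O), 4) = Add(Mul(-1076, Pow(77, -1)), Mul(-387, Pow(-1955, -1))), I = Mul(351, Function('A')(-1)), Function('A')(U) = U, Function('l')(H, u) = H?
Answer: Rational(6757937326609, 38027513331) ≈ 177.71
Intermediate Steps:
v = -14211 (v = Mul(9, -1579) = -14211)
I = -351 (I = Mul(351, -1) = -351)
O = Rational(-2675921, 1354815) (O = Add(Rational(-4, 9), Mul(Rational(1, 9), Add(Mul(-1076, Pow(77, -1)), Mul(-387, Pow(-1955, -1))))) = Add(Rational(-4, 9), Mul(Rational(1, 9), Add(Mul(-1076, Rational(1, 77)), Mul(-387, Rational(-1, 1955))))) = Add(Rational(-4, 9), Mul(Rational(1, 9), Add(Rational(-1076, 77), Rational(387, 1955)))) = Add(Rational(-4, 9), Mul(Rational(1, 9), Rational(-2073781, 150535))) = Add(Rational(-4, 9), Rational(-2073781, 1354815)) = Rational(-2675921, 1354815) ≈ -1.9751)
Add(Mul(Function('l')(-14, 53), Pow(v, -1)), Mul(I, Pow(O, -1))) = Add(Mul(-14, Pow(-14211, -1)), Mul(-351, Pow(Rational(-2675921, 1354815), -1))) = Add(Mul(-14, Rational(-1, 14211)), Mul(-351, Rational(-1354815, 2675921))) = Add(Rational(14, 14211), Rational(475540065, 2675921)) = Rational(6757937326609, 38027513331)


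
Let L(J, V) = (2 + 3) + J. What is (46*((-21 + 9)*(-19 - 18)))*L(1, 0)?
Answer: 122544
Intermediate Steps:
L(J, V) = 5 + J
(46*((-21 + 9)*(-19 - 18)))*L(1, 0) = (46*((-21 + 9)*(-19 - 18)))*(5 + 1) = (46*(-12*(-37)))*6 = (46*444)*6 = 20424*6 = 122544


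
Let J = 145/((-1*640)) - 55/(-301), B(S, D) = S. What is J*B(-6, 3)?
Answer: 5067/19264 ≈ 0.26303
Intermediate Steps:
J = -1689/38528 (J = 145/(-640) - 55*(-1/301) = 145*(-1/640) + 55/301 = -29/128 + 55/301 = -1689/38528 ≈ -0.043838)
J*B(-6, 3) = -1689/38528*(-6) = 5067/19264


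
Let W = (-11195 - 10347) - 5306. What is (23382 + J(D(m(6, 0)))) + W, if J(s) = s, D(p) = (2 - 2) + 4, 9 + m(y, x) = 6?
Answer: -3462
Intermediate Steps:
W = -26848 (W = -21542 - 5306 = -26848)
m(y, x) = -3 (m(y, x) = -9 + 6 = -3)
D(p) = 4 (D(p) = 0 + 4 = 4)
(23382 + J(D(m(6, 0)))) + W = (23382 + 4) - 26848 = 23386 - 26848 = -3462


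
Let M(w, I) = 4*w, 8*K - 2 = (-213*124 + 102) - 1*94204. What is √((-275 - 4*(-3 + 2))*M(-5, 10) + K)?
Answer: 2*I*√2411 ≈ 98.204*I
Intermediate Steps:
K = -15064 (K = ¼ + ((-213*124 + 102) - 1*94204)/8 = ¼ + ((-26412 + 102) - 94204)/8 = ¼ + (-26310 - 94204)/8 = ¼ + (⅛)*(-120514) = ¼ - 60257/4 = -15064)
√((-275 - 4*(-3 + 2))*M(-5, 10) + K) = √((-275 - 4*(-3 + 2))*(4*(-5)) - 15064) = √((-275 - 4*(-1))*(-20) - 15064) = √((-275 + 4)*(-20) - 15064) = √(-271*(-20) - 15064) = √(5420 - 15064) = √(-9644) = 2*I*√2411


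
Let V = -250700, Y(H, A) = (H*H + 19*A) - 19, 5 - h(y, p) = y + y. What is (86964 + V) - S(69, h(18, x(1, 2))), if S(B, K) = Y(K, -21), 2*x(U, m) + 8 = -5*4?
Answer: -164279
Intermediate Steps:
x(U, m) = -14 (x(U, m) = -4 + (-5*4)/2 = -4 + (1/2)*(-20) = -4 - 10 = -14)
h(y, p) = 5 - 2*y (h(y, p) = 5 - (y + y) = 5 - 2*y)
Y(H, A) = -19 + H**2 + 19*A (Y(H, A) = (H**2 + 19*A) - 19 = -19 + H**2 + 19*A)
S(B, K) = -418 + K**2 (S(B, K) = -19 + K**2 + 19*(-21) = -19 + K**2 - 399 = -418 + K**2)
(86964 + V) - S(69, h(18, x(1, 2))) = (86964 - 250700) - (-418 + (5 - 2*18)**2) = -163736 - (-418 + (5 - 36)**2) = -163736 - (-418 + (-31)**2) = -163736 - (-418 + 961) = -163736 - 1*543 = -163736 - 543 = -164279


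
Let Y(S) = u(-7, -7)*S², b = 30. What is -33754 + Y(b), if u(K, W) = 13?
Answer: -22054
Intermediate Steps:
Y(S) = 13*S²
-33754 + Y(b) = -33754 + 13*30² = -33754 + 13*900 = -33754 + 11700 = -22054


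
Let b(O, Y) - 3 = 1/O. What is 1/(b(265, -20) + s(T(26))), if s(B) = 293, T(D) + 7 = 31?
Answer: 265/78441 ≈ 0.0033783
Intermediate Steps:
b(O, Y) = 3 + 1/O
T(D) = 24 (T(D) = -7 + 31 = 24)
1/(b(265, -20) + s(T(26))) = 1/((3 + 1/265) + 293) = 1/(796/265 + 293) = 1/(78441/265) = 265/78441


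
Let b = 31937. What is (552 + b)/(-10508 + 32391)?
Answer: 32489/21883 ≈ 1.4847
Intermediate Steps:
(552 + b)/(-10508 + 32391) = (552 + 31937)/(-10508 + 32391) = 32489/21883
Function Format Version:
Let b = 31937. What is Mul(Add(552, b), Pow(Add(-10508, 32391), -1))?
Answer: Rational(32489, 21883) ≈ 1.4847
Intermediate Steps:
Mul(Add(552, b), Pow(Add(-10508, 32391), -1)) = Mul(Add(552, 31937), Pow(Add(-10508, 32391), -1)) = Mul(32489, Pow(21883, -1)) = Mul(32489, Rational(1, 21883)) = Rational(32489, 21883)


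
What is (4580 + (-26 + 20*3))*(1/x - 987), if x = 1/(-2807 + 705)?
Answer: -14252646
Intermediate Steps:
x = -1/2102 (x = 1/(-2102) = -1/2102 ≈ -0.00047574)
(4580 + (-26 + 20*3))*(1/x - 987) = (4580 + (-26 + 20*3))*(1/(-1/2102) - 987) = (4580 + (-26 + 60))*(-2102 - 987) = (4580 + 34)*(-3089) = 4614*(-3089) = -14252646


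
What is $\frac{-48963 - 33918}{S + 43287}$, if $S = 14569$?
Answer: $- \frac{82881}{57856} \approx -1.4325$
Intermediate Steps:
$\frac{-48963 - 33918}{S + 43287} = \frac{-48963 - 33918}{14569 + 43287} = - \frac{82881}{57856}$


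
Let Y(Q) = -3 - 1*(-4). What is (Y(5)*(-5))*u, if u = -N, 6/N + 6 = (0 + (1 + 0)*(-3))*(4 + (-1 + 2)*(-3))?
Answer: -10/3 ≈ -3.3333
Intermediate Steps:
Y(Q) = 1 (Y(Q) = -3 + 4 = 1)
N = -⅔ (N = 6/(-6 + (0 + (1 + 0)*(-3))*(4 + (-1 + 2)*(-3))) = 6/(-6 + (0 + 1*(-3))*(4 + 1*(-3))) = 6/(-6 + (0 - 3)*(4 - 3)) = 6/(-6 - 3*1) = 6/(-6 - 3) = 6/(-9) = 6*(-⅑) = -⅔ ≈ -0.66667)
u = ⅔ (u = -1*(-⅔) = ⅔ ≈ 0.66667)
(Y(5)*(-5))*u = (1*(-5))*(⅔) = -5*⅔ = -10/3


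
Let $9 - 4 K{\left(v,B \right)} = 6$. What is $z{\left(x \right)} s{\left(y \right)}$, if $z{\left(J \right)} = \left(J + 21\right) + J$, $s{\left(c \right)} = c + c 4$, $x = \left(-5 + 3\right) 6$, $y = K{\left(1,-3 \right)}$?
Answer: $- \frac{45}{4} \approx -11.25$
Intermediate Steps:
$K{\left(v,B \right)} = \frac{3}{4}$ ($K{\left(v,B \right)} = \frac{9}{4} - \frac{3}{2} = \frac{3}{4}$)
$y = \frac{3}{4} \approx 0.75$
$x = -12$ ($x = \left(-2\right) 6 = -12$)
$s{\left(c \right)} = 5 c$ ($s{\left(c \right)} = c + 4 c = 5 c$)
$z{\left(J \right)} = 21 + 2 J$ ($z{\left(J \right)} = \left(21 + J\right) + J = 21 + 2 J$)
$z{\left(x \right)} s{\left(y \right)} = \left(21 + 2 \left(-12\right)\right) 5 \cdot \frac{3}{4} = \left(21 - 24\right) \frac{15}{4} = \left(-3\right) \frac{15}{4} = - \frac{45}{4}$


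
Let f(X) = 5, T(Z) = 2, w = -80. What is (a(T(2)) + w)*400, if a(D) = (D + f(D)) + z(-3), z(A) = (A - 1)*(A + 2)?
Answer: -27600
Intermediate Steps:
z(A) = (-1 + A)*(2 + A)
a(D) = 9 + D (a(D) = (D + 5) + (-2 - 3 + (-3)²) = (5 + D) + (-2 - 3 + 9) = (5 + D) + 4 = 9 + D)
(a(T(2)) + w)*400 = ((9 + 2) - 80)*400 = (11 - 80)*400 = -69*400 = -27600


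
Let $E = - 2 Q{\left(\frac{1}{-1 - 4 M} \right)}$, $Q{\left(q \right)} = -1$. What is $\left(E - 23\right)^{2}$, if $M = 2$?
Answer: $441$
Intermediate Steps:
$E = 2$ ($E = \left(-2\right) \left(-1\right) = 2$)
$\left(E - 23\right)^{2} = \left(2 - 23\right)^{2} = \left(-21\right)^{2} = 441$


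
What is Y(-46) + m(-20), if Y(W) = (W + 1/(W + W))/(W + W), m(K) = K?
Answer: -165047/8464 ≈ -19.500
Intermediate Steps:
Y(W) = (W + 1/(2*W))/(2*W) (Y(W) = (W + 1/(2*W))/((2*W)) = (W + 1/(2*W))*(1/(2*W)) = (W + 1/(2*W))/(2*W))
Y(-46) + m(-20) = (1/2 + (1/4)/(-46)**2) - 20 = (1/2 + (1/4)*(1/2116)) - 20 = (1/2 + 1/8464) - 20 = 4233/8464 - 20 = -165047/8464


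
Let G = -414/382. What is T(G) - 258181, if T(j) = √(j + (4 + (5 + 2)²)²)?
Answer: -258181 + 2*√25608898/191 ≈ -2.5813e+5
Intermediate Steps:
G = -207/191 (G = -414*1/382 = -207/191 ≈ -1.0838)
T(j) = √(2809 + j) (T(j) = √(j + (4 + 7²)²) = √(j + (4 + 49)²) = √(j + 53²) = √(j + 2809) = √(2809 + j))
T(G) - 258181 = √(2809 - 207/191) - 258181 = √(536312/191) - 258181 = 2*√25608898/191 - 258181 = -258181 + 2*√25608898/191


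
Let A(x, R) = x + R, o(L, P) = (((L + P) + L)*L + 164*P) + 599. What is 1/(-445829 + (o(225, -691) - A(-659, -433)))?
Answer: -1/611687 ≈ -1.6348e-6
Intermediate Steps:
o(L, P) = 599 + 164*P + L*(P + 2*L) (o(L, P) = ((P + 2*L)*L + 164*P) + 599 = (L*(P + 2*L) + 164*P) + 599 = (164*P + L*(P + 2*L)) + 599 = 599 + 164*P + L*(P + 2*L))
A(x, R) = R + x
1/(-445829 + (o(225, -691) - A(-659, -433))) = 1/(-445829 + ((599 + 2*225² + 164*(-691) + 225*(-691)) - (-433 - 659))) = 1/(-445829 + ((599 + 2*50625 - 113324 - 155475) - 1*(-1092))) = 1/(-445829 + ((599 + 101250 - 113324 - 155475) + 1092)) = 1/(-445829 + (-166950 + 1092)) = 1/(-445829 - 165858) = 1/(-611687) = -1/611687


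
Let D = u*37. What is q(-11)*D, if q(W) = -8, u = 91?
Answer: -26936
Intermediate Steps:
D = 3367 (D = 91*37 = 3367)
q(-11)*D = -8*3367 = -26936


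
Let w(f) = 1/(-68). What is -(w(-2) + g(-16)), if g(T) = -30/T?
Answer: -253/136 ≈ -1.8603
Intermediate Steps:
w(f) = -1/68
-(w(-2) + g(-16)) = -(-1/68 - 30/(-16)) = -(-1/68 - 30*(-1/16)) = -(-1/68 + 15/8) = -1*253/136 = -253/136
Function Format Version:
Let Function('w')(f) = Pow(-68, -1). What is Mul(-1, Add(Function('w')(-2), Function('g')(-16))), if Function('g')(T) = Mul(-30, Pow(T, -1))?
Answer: Rational(-253, 136) ≈ -1.8603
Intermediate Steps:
Function('w')(f) = Rational(-1, 68)
Mul(-1, Add(Function('w')(-2), Function('g')(-16))) = Mul(-1, Add(Rational(-1, 68), Mul(-30, Pow(-16, -1)))) = Mul(-1, Add(Rational(-1, 68), Mul(-30, Rational(-1, 16)))) = Mul(-1, Add(Rational(-1, 68), Rational(15, 8))) = Mul(-1, Rational(253, 136)) = Rational(-253, 136)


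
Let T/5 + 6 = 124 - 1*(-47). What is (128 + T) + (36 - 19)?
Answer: 970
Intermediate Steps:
T = 825 (T = -30 + 5*(124 - 1*(-47)) = -30 + 5*(124 + 47) = -30 + 5*171 = -30 + 855 = 825)
(128 + T) + (36 - 19) = (128 + 825) + (36 - 19) = 953 + 17 = 970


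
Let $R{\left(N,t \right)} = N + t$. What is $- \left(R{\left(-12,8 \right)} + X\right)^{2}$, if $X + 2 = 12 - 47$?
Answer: $-1681$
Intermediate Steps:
$X = -37$ ($X = -2 + \left(12 - 47\right) = -2 - 35 = -37$)
$- \left(R{\left(-12,8 \right)} + X\right)^{2} = - \left(\left(-12 + 8\right) - 37\right)^{2} = - \left(-4 - 37\right)^{2} = - \left(-41\right)^{2} = \left(-1\right) 1681 = -1681$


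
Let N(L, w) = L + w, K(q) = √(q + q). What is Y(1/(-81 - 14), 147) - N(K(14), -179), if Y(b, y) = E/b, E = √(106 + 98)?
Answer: 179 - 190*√51 - 2*√7 ≈ -1183.2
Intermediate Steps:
E = 2*√51 (E = √204 = 2*√51 ≈ 14.283)
K(q) = √2*√q (K(q) = √(2*q) = √2*√q)
Y(b, y) = 2*√51/b (Y(b, y) = (2*√51)/b = 2*√51/b)
Y(1/(-81 - 14), 147) - N(K(14), -179) = 2*√51/(1/(-81 - 14)) - (√2*√14 - 179) = 2*√51/(1/(-95)) - (2*√7 - 179) = 2*√51/(-1/95) - (-179 + 2*√7) = 2*√51*(-95) + (179 - 2*√7) = -190*√51 + (179 - 2*√7) = 179 - 190*√51 - 2*√7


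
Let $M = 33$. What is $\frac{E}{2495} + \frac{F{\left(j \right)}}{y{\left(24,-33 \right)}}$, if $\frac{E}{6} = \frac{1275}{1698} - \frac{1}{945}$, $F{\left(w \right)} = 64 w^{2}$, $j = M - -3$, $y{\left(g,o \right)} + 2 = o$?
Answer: $- \frac{527089227101}{222416775} \approx -2369.8$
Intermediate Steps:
$y{\left(g,o \right)} = -2 + o$
$j = 36$ ($j = 33 - -3 = 33 + 3 = 36$)
$E = \frac{401059}{89145}$ ($E = 6 \left(\frac{1275}{1698} - \frac{1}{945}\right) = 6 \left(1275 \cdot \frac{1}{1698} - \frac{1}{945}\right) = 6 \left(\frac{425}{566} - \frac{1}{945}\right) = 6 \cdot \frac{401059}{534870} = \frac{401059}{89145} \approx 4.4989$)
$\frac{E}{2495} + \frac{F{\left(j \right)}}{y{\left(24,-33 \right)}} = \frac{401059}{89145 \cdot 2495} + \frac{64 \cdot 36^{2}}{-2 - 33} = \frac{401059}{89145} \cdot \frac{1}{2495} + \frac{64 \cdot 1296}{-35} = \frac{401059}{222416775} + 82944 \left(- \frac{1}{35}\right) = \frac{401059}{222416775} - \frac{82944}{35} = - \frac{527089227101}{222416775}$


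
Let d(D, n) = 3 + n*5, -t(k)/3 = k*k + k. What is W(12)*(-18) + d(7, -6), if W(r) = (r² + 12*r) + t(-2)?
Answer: -5103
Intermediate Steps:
t(k) = -3*k - 3*k² (t(k) = -3*(k*k + k) = -3*(k² + k) = -3*(k + k²) = -3*k - 3*k²)
W(r) = -6 + r² + 12*r (W(r) = (r² + 12*r) - 3*(-2)*(1 - 2) = (r² + 12*r) - 3*(-2)*(-1) = (r² + 12*r) - 6 = -6 + r² + 12*r)
d(D, n) = 3 + 5*n
W(12)*(-18) + d(7, -6) = (-6 + 12² + 12*12)*(-18) + (3 + 5*(-6)) = (-6 + 144 + 144)*(-18) + (3 - 30) = 282*(-18) - 27 = -5076 - 27 = -5103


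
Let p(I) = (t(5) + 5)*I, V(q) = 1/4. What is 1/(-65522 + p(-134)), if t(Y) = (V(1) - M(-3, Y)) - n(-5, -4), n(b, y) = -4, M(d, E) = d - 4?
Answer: -2/135399 ≈ -1.4771e-5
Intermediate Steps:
V(q) = ¼ (V(q) = 1*(¼) = ¼)
M(d, E) = -4 + d
t(Y) = 45/4 (t(Y) = (¼ - (-4 - 3)) - 1*(-4) = (¼ - 1*(-7)) + 4 = (¼ + 7) + 4 = 29/4 + 4 = 45/4)
p(I) = 65*I/4 (p(I) = (45/4 + 5)*I = 65*I/4)
1/(-65522 + p(-134)) = 1/(-65522 + (65/4)*(-134)) = 1/(-65522 - 4355/2) = 1/(-135399/2) = -2/135399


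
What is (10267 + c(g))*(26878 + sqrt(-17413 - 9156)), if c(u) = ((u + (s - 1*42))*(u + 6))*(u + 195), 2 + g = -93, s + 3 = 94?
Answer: 11279809626 + 68405721*I ≈ 1.128e+10 + 6.8406e+7*I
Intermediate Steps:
s = 91 (s = -3 + 94 = 91)
g = -95 (g = -2 - 93 = -95)
c(u) = (6 + u)*(49 + u)*(195 + u) (c(u) = ((u + (91 - 1*42))*(u + 6))*(u + 195) = ((u + (91 - 42))*(6 + u))*(195 + u) = ((u + 49)*(6 + u))*(195 + u) = ((49 + u)*(6 + u))*(195 + u) = ((6 + u)*(49 + u))*(195 + u) = (6 + u)*(49 + u)*(195 + u))
(10267 + c(g))*(26878 + sqrt(-17413 - 9156)) = (10267 + (57330 + (-95)**3 + 250*(-95)**2 + 11019*(-95)))*(26878 + sqrt(-17413 - 9156)) = (10267 + (57330 - 857375 + 250*9025 - 1046805))*(26878 + sqrt(-26569)) = (10267 + (57330 - 857375 + 2256250 - 1046805))*(26878 + 163*I) = (10267 + 409400)*(26878 + 163*I) = 419667*(26878 + 163*I) = 11279809626 + 68405721*I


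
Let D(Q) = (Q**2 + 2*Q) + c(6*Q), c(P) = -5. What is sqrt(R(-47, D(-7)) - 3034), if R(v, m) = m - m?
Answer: I*sqrt(3034) ≈ 55.082*I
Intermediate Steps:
D(Q) = -5 + Q**2 + 2*Q (D(Q) = (Q**2 + 2*Q) - 5 = -5 + Q**2 + 2*Q)
R(v, m) = 0
sqrt(R(-47, D(-7)) - 3034) = sqrt(0 - 3034) = sqrt(-3034) = I*sqrt(3034)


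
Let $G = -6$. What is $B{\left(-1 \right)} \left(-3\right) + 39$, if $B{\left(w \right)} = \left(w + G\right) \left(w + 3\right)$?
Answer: $81$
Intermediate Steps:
$B{\left(w \right)} = \left(-6 + w\right) \left(3 + w\right)$ ($B{\left(w \right)} = \left(w - 6\right) \left(w + 3\right) = \left(-6 + w\right) \left(3 + w\right)$)
$B{\left(-1 \right)} \left(-3\right) + 39 = \left(-18 + \left(-1\right)^{2} - -3\right) \left(-3\right) + 39 = \left(-18 + 1 + 3\right) \left(-3\right) + 39 = \left(-14\right) \left(-3\right) + 39 = 42 + 39 = 81$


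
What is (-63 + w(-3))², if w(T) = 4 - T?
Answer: 3136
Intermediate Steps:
(-63 + w(-3))² = (-63 + (4 - 1*(-3)))² = (-63 + (4 + 3))² = (-63 + 7)² = (-56)² = 3136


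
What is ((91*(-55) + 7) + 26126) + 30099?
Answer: 51227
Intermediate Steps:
((91*(-55) + 7) + 26126) + 30099 = ((-5005 + 7) + 26126) + 30099 = (-4998 + 26126) + 30099 = 21128 + 30099 = 51227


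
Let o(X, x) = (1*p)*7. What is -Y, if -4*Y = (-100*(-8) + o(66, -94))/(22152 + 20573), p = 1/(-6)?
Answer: 4793/1025400 ≈ 0.0046743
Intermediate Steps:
p = -⅙ ≈ -0.16667
o(X, x) = -7/6 (o(X, x) = (1*(-⅙))*7 = -⅙*7 = -7/6)
Y = -4793/1025400 (Y = -(-100*(-8) - 7/6)/(4*(22152 + 20573)) = -(800 - 7/6)/(4*42725) = -4793/(24*42725) = -¼*4793/256350 = -4793/1025400 ≈ -0.0046743)
-Y = -1*(-4793/1025400) = 4793/1025400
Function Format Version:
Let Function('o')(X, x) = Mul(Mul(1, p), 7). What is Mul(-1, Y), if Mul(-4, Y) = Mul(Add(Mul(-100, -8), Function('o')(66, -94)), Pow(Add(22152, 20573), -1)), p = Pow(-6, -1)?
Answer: Rational(4793, 1025400) ≈ 0.0046743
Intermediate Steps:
p = Rational(-1, 6) ≈ -0.16667
Function('o')(X, x) = Rational(-7, 6) (Function('o')(X, x) = Mul(Mul(1, Rational(-1, 6)), 7) = Mul(Rational(-1, 6), 7) = Rational(-7, 6))
Y = Rational(-4793, 1025400) (Y = Mul(Rational(-1, 4), Mul(Add(Mul(-100, -8), Rational(-7, 6)), Pow(Add(22152, 20573), -1))) = Mul(Rational(-1, 4), Mul(Add(800, Rational(-7, 6)), Pow(42725, -1))) = Mul(Rational(-1, 4), Mul(Rational(4793, 6), Rational(1, 42725))) = Mul(Rational(-1, 4), Rational(4793, 256350)) = Rational(-4793, 1025400) ≈ -0.0046743)
Mul(-1, Y) = Mul(-1, Rational(-4793, 1025400)) = Rational(4793, 1025400)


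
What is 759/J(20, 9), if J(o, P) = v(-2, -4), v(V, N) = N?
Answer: -759/4 ≈ -189.75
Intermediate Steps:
J(o, P) = -4
759/J(20, 9) = 759/(-4) = 759*(-¼) = -759/4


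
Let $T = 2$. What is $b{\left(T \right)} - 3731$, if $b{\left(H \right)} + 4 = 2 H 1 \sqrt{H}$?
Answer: $-3735 + 4 \sqrt{2} \approx -3729.3$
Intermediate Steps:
$b{\left(H \right)} = -4 + 2 H^{\frac{3}{2}}$ ($b{\left(H \right)} = -4 + 2 H 1 \sqrt{H} = -4 + 2 H \sqrt{H} = -4 + 2 H^{\frac{3}{2}}$)
$b{\left(T \right)} - 3731 = \left(-4 + 2 \cdot 2^{\frac{3}{2}}\right) - 3731 = \left(-4 + 2 \cdot 2 \sqrt{2}\right) - 3731 = \left(-4 + 4 \sqrt{2}\right) - 3731 = -3735 + 4 \sqrt{2}$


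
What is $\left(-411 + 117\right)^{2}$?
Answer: $86436$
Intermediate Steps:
$\left(-411 + 117\right)^{2} = \left(-294\right)^{2} = 86436$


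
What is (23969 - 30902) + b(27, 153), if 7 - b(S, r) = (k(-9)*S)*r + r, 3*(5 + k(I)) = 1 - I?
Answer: -194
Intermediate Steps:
k(I) = -14/3 - I/3 (k(I) = -5 + (1 - I)/3 = -5 + (⅓ - I/3) = -14/3 - I/3)
b(S, r) = 7 - r + 5*S*r/3 (b(S, r) = 7 - (((-14/3 - ⅓*(-9))*S)*r + r) = 7 - (((-14/3 + 3)*S)*r + r) = 7 - ((-5*S/3)*r + r) = 7 - (-5*S*r/3 + r) = 7 - (r - 5*S*r/3) = 7 + (-r + 5*S*r/3) = 7 - r + 5*S*r/3)
(23969 - 30902) + b(27, 153) = (23969 - 30902) + (7 - 1*153 + (5/3)*27*153) = -6933 + (7 - 153 + 6885) = -6933 + 6739 = -194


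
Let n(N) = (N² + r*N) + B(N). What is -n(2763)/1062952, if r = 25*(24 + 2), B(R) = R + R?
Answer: -9435645/1062952 ≈ -8.8768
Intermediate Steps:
B(R) = 2*R
r = 650 (r = 25*26 = 650)
n(N) = N² + 652*N (n(N) = (N² + 650*N) + 2*N = N² + 652*N)
-n(2763)/1062952 = -2763*(652 + 2763)/1062952 = -2763*3415*(1/1062952) = -1*9435645*(1/1062952) = -9435645*1/1062952 = -9435645/1062952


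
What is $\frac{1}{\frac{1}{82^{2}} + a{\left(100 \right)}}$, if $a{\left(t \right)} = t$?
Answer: $\frac{6724}{672401} \approx 0.01$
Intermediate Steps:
$\frac{1}{\frac{1}{82^{2}} + a{\left(100 \right)}} = \frac{1}{\frac{1}{82^{2}} + 100} = \frac{1}{\frac{1}{6724} + 100} = \frac{1}{\frac{672401}{6724}} = \frac{6724}{672401}$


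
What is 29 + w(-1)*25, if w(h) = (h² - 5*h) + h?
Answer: 154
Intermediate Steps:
w(h) = h² - 4*h
29 + w(-1)*25 = 29 - (-4 - 1)*25 = 29 - 1*(-5)*25 = 29 + 5*25 = 29 + 125 = 154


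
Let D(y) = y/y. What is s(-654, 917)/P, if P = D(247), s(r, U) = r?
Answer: -654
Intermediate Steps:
D(y) = 1
P = 1
s(-654, 917)/P = -654/1 = -654*1 = -654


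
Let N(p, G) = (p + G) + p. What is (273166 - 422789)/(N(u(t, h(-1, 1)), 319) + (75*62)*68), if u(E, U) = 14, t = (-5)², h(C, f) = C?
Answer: -149623/316547 ≈ -0.47267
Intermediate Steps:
t = 25
N(p, G) = G + 2*p (N(p, G) = (G + p) + p = G + 2*p)
(273166 - 422789)/(N(u(t, h(-1, 1)), 319) + (75*62)*68) = (273166 - 422789)/((319 + 2*14) + (75*62)*68) = -149623/((319 + 28) + 4650*68) = -149623/(347 + 316200) = -149623/316547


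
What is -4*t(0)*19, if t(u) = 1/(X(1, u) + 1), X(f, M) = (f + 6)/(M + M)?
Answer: 0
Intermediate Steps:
X(f, M) = (6 + f)/(2*M) (X(f, M) = (6 + f)/((2*M)) = (6 + f)*(1/(2*M)) = (6 + f)/(2*M))
t(u) = 1/(1 + 7/(2*u)) (t(u) = 1/((6 + 1)/(2*u) + 1) = 1/((½)*7/u + 1) = 1/(7/(2*u) + 1) = 1/(1 + 7/(2*u)))
-4*t(0)*19 = -8*0/(7 + 2*0)*19 = -8*0/(7 + 0)*19 = -8*0/7*19 = -4*0*19 = 0*19 = 0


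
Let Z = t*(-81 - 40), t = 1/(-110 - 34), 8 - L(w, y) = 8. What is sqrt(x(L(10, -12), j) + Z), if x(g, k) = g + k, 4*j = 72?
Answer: sqrt(2713)/12 ≈ 4.3405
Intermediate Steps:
j = 18 (j = (1/4)*72 = 18)
L(w, y) = 0 (L(w, y) = 8 - 1*8 = 8 - 8 = 0)
t = -1/144 (t = 1/(-144) = -1/144 ≈ -0.0069444)
Z = 121/144 (Z = -(-81 - 40)/144 = -1/144*(-121) = 121/144 ≈ 0.84028)
sqrt(x(L(10, -12), j) + Z) = sqrt((0 + 18) + 121/144) = sqrt(18 + 121/144) = sqrt(2713/144) = sqrt(2713)/12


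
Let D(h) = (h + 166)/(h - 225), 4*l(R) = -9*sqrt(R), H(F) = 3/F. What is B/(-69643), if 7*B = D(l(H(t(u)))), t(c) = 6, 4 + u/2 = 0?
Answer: 132809/87745792491 - 1564*sqrt(2)/87745792491 ≈ 1.4884e-6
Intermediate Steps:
u = -8 (u = -8 + 2*0 = -8 + 0 = -8)
l(R) = -9*sqrt(R)/4 (l(R) = (-9*sqrt(R))/4 = -9*sqrt(R)/4)
D(h) = (166 + h)/(-225 + h)
B = (166 - 9*sqrt(2)/8)/(7*(-225 - 9*sqrt(2)/8)) (B = ((166 - 9*sqrt(2)/2/4)/(-225 - 9*sqrt(2)/2/4))/7 = ((166 - 9*sqrt(2)/8)/(-225 - 9*sqrt(2)/8))/7 = (166 - 9*sqrt(2)/8)/(7*(-225 - 9*sqrt(2)/8)) ≈ -0.10365)
B/(-69643) = (-132809/1259937 + 1564*sqrt(2)/1259937)/(-69643) = (-132809/1259937 + 1564*sqrt(2)/1259937)*(-1/69643) = 132809/87745792491 - 1564*sqrt(2)/87745792491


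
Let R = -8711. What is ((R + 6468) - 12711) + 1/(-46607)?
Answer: -696961079/46607 ≈ -14954.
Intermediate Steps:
((R + 6468) - 12711) + 1/(-46607) = ((-8711 + 6468) - 12711) + 1/(-46607) = (-2243 - 12711) - 1/46607 = -14954 - 1/46607 = -696961079/46607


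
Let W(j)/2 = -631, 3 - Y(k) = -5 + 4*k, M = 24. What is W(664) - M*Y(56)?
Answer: 3922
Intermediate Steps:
Y(k) = 8 - 4*k (Y(k) = 3 - (-5 + 4*k) = 3 + (5 - 4*k) = 8 - 4*k)
W(j) = -1262 (W(j) = 2*(-631) = -1262)
W(664) - M*Y(56) = -1262 - 24*(8 - 4*56) = -1262 - 24*(8 - 224) = -1262 - 24*(-216) = -1262 - 1*(-5184) = -1262 + 5184 = 3922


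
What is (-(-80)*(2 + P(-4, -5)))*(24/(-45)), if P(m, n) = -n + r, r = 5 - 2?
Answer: -1280/3 ≈ -426.67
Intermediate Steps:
r = 3
P(m, n) = 3 - n (P(m, n) = -n + 3 = 3 - n)
(-(-80)*(2 + P(-4, -5)))*(24/(-45)) = (-(-80)*(2 + (3 - 1*(-5))))*(24/(-45)) = (-(-80)*(2 + (3 + 5)))*(24*(-1/45)) = -(-80)*(2 + 8)*(-8/15) = -(-80)*10*(-8/15) = -40*(-20)*(-8/15) = 800*(-8/15) = -1280/3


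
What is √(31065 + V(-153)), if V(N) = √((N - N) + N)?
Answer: √(31065 + 3*I*√17) ≈ 176.25 + 0.0351*I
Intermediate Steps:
V(N) = √N (V(N) = √(0 + N) = √N)
√(31065 + V(-153)) = √(31065 + √(-153)) = √(31065 + 3*I*√17)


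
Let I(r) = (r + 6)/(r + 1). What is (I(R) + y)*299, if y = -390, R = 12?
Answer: -116196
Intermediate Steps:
I(r) = (6 + r)/(1 + r)
(I(R) + y)*299 = ((6 + 12)/(1 + 12) - 390)*299 = (18/13 - 390)*299 = -5052/13*299 = -116196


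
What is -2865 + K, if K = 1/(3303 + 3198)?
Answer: -18625364/6501 ≈ -2865.0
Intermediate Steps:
K = 1/6501 ≈ 0.00015382
-2865 + K = -2865 + 1/6501 = -18625364/6501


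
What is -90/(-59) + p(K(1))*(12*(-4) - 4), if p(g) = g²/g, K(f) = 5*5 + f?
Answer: -79678/59 ≈ -1350.5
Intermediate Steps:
K(f) = 25 + f
p(g) = g
-90/(-59) + p(K(1))*(12*(-4) - 4) = -90/(-59) + (25 + 1)*(12*(-4) - 4) = -90*(-1/59) + 26*(-48 - 4) = 90/59 + 26*(-52) = 90/59 - 1352 = -79678/59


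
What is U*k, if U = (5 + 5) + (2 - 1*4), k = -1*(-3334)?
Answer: 26672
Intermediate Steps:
k = 3334
U = 8 (U = 10 + (2 - 4) = 10 - 2 = 8)
U*k = 8*3334 = 26672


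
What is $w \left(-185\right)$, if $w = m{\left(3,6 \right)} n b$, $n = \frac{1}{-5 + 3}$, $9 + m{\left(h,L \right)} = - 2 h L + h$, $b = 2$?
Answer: $-7770$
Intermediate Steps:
$m{\left(h,L \right)} = -9 + h - 2 L h$ ($m{\left(h,L \right)} = -9 + \left(- 2 h L + h\right) = -9 - \left(- h + 2 L h\right) = -9 + h - 2 L h$)
$n = - \frac{1}{2}$ ($n = \frac{1}{-2} = - \frac{1}{2} \approx -0.5$)
$w = 42$ ($w = \left(-9 + 3 - 12 \cdot 3\right) \left(- \frac{1}{2}\right) 2 = \left(-9 + 3 - 36\right) \left(- \frac{1}{2}\right) 2 = \left(-42\right) \left(- \frac{1}{2}\right) 2 = 21 \cdot 2 = 42$)
$w \left(-185\right) = 42 \left(-185\right) = -7770$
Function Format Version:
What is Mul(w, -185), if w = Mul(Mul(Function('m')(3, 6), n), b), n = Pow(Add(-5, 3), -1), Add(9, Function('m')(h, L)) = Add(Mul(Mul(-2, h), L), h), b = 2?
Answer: -7770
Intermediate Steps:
Function('m')(h, L) = Add(-9, h, Mul(-2, L, h)) (Function('m')(h, L) = Add(-9, Add(Mul(Mul(-2, h), L), h)) = Add(-9, Add(Mul(-2, L, h), h)) = Add(-9, Add(h, Mul(-2, L, h))) = Add(-9, h, Mul(-2, L, h)))
n = Rational(-1, 2) (n = Pow(-2, -1) = Rational(-1, 2) ≈ -0.50000)
w = 42 (w = Mul(Mul(Add(-9, 3, Mul(-2, 6, 3)), Rational(-1, 2)), 2) = Mul(Mul(Add(-9, 3, -36), Rational(-1, 2)), 2) = Mul(Mul(-42, Rational(-1, 2)), 2) = Mul(21, 2) = 42)
Mul(w, -185) = Mul(42, -185) = -7770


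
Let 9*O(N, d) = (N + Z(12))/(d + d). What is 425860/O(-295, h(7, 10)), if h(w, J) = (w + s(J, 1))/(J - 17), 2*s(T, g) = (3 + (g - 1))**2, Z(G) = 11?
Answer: 22038255/497 ≈ 44343.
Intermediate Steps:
s(T, g) = (2 + g)**2/2 (s(T, g) = (3 + (g - 1))**2/2 = (3 + (-1 + g))**2/2 = (2 + g)**2/2)
h(w, J) = (9/2 + w)/(-17 + J) (h(w, J) = (w + (2 + 1)**2/2)/(J - 17) = (w + (1/2)*3**2)/(-17 + J) = (w + (1/2)*9)/(-17 + J) = (w + 9/2)/(-17 + J) = (9/2 + w)/(-17 + J))
O(N, d) = (11 + N)/(18*d) (O(N, d) = ((N + 11)/(d + d))/9 = ((11 + N)/((2*d)))/9 = ((11 + N)*(1/(2*d)))/9 = ((11 + N)/(2*d))/9 = (11 + N)/(18*d))
425860/O(-295, h(7, 10)) = 425860/(((11 - 295)/(18*(((9/2 + 7)/(-17 + 10)))))) = 425860/(((1/18)*(-284)/((23/2)/(-7)))) = 425860/(((1/18)*(-284)/(-1/7*23/2))) = 425860/(((1/18)*(-284)/(-23/14))) = 425860/(((1/18)*(-14/23)*(-284))) = 425860/(1988/207) = 425860*(207/1988) = 22038255/497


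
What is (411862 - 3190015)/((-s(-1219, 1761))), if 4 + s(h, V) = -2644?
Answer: -2778153/2648 ≈ -1049.2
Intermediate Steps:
s(h, V) = -2648 (s(h, V) = -4 - 2644 = -2648)
(411862 - 3190015)/((-s(-1219, 1761))) = (411862 - 3190015)/((-1*(-2648))) = -2778153/2648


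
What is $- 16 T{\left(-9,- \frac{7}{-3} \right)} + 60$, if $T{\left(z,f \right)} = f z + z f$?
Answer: $732$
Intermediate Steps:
$T{\left(z,f \right)} = 2 f z$ ($T{\left(z,f \right)} = f z + f z = 2 f z$)
$- 16 T{\left(-9,- \frac{7}{-3} \right)} + 60 = - 16 \cdot 2 \left(- \frac{7}{-3}\right) \left(-9\right) + 60 = - 16 \cdot 2 \left(\left(-7\right) \left(- \frac{1}{3}\right)\right) \left(-9\right) + 60 = - 16 \cdot 2 \cdot \frac{7}{3} \left(-9\right) + 60 = \left(-16\right) \left(-42\right) + 60 = 672 + 60 = 732$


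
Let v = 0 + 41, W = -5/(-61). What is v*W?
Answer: 205/61 ≈ 3.3607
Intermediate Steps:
W = 5/61 (W = -5*(-1/61) = 5/61 ≈ 0.081967)
v = 41
v*W = 41*(5/61) = 205/61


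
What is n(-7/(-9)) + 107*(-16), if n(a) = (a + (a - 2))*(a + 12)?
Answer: -139132/81 ≈ -1717.7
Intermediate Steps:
n(a) = (-2 + 2*a)*(12 + a) (n(a) = (a + (-2 + a))*(12 + a) = (-2 + 2*a)*(12 + a))
n(-7/(-9)) + 107*(-16) = (-24 + 2*(-7/(-9))² + 22*(-7/(-9))) + 107*(-16) = (-24 + 2*(-7*(-⅑))² + 22*(-7*(-⅑))) - 1712 = (-24 + 2*(7/9)² + 22*(7/9)) - 1712 = (-24 + 2*(49/81) + 154/9) - 1712 = (-24 + 98/81 + 154/9) - 1712 = -460/81 - 1712 = -139132/81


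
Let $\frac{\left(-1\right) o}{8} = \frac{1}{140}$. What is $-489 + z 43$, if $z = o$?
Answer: $- \frac{17201}{35} \approx -491.46$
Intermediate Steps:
$o = - \frac{2}{35}$ ($o = - \frac{8}{140} = \left(-8\right) \frac{1}{140} = - \frac{2}{35} \approx -0.057143$)
$z = - \frac{2}{35} \approx -0.057143$
$-489 + z 43 = -489 - \frac{86}{35} = - \frac{17201}{35}$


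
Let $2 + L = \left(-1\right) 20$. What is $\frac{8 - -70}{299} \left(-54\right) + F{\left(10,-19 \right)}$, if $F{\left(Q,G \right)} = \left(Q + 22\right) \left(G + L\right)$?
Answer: $- \frac{30500}{23} \approx -1326.1$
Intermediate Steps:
$L = -22$ ($L = -2 - 20 = -22$)
$F{\left(Q,G \right)} = \left(-22 + G\right) \left(22 + Q\right)$ ($F{\left(Q,G \right)} = \left(Q + 22\right) \left(G - 22\right) = \left(22 + Q\right) \left(-22 + G\right) = \left(-22 + G\right) \left(22 + Q\right)$)
$\frac{8 - -70}{299} \left(-54\right) + F{\left(10,-19 \right)} = \frac{8 - -70}{299} \left(-54\right) - 1312 = \left(8 + 70\right) \frac{1}{299} \left(-54\right) - 1312 = 78 \cdot \frac{1}{299} \left(-54\right) - 1312 = \frac{6}{23} \left(-54\right) - 1312 = - \frac{324}{23} - 1312 = - \frac{30500}{23}$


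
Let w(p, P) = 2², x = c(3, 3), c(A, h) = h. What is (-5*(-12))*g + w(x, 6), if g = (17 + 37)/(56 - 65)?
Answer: -356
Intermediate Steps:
x = 3
g = -6 (g = 54/(-9) = 54*(-⅑) = -6)
w(p, P) = 4
(-5*(-12))*g + w(x, 6) = -5*(-12)*(-6) + 4 = 60*(-6) + 4 = -360 + 4 = -356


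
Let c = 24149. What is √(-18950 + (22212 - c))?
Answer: I*√20887 ≈ 144.52*I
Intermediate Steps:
√(-18950 + (22212 - c)) = √(-18950 + (22212 - 1*24149)) = √(-18950 + (22212 - 24149)) = √(-18950 - 1937) = √(-20887) = I*√20887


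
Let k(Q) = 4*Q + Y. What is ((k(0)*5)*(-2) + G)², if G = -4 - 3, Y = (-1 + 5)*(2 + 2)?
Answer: 27889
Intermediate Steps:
Y = 16 (Y = 4*4 = 16)
k(Q) = 16 + 4*Q (k(Q) = 4*Q + 16 = 16 + 4*Q)
G = -7
((k(0)*5)*(-2) + G)² = (((16 + 4*0)*5)*(-2) - 7)² = (((16 + 0)*5)*(-2) - 7)² = ((16*5)*(-2) - 7)² = (80*(-2) - 7)² = (-160 - 7)² = (-167)² = 27889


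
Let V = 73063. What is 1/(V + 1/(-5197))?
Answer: 5197/379708410 ≈ 1.3687e-5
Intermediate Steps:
1/(V + 1/(-5197)) = 1/(73063 + 1/(-5197)) = 1/(73063 - 1/5197) = 1/(379708410/5197) = 5197/379708410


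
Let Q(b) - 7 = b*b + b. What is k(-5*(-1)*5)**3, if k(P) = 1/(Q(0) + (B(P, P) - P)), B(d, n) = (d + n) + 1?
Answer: 1/35937 ≈ 2.7826e-5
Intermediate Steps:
B(d, n) = 1 + d + n
Q(b) = 7 + b + b**2 (Q(b) = 7 + (b*b + b) = 7 + (b**2 + b) = 7 + (b + b**2) = 7 + b + b**2)
k(P) = 1/(8 + P) (k(P) = 1/((7 + 0 + 0**2) + ((1 + P + P) - P)) = 1/((7 + 0 + 0) + ((1 + 2*P) - P)) = 1/(7 + (1 + P)) = 1/(8 + P))
k(-5*(-1)*5)**3 = (1/(8 - 5*(-1)*5))**3 = (1/(8 + 5*5))**3 = (1/(8 + 25))**3 = (1/33)**3 = 1/35937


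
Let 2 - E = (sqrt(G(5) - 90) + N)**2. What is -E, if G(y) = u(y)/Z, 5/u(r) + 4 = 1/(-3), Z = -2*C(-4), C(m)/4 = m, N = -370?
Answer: 56912113/416 - 185*I*sqrt(973830)/26 ≈ 1.3681e+5 - 7021.7*I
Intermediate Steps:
C(m) = 4*m
Z = 32 (Z = -8*(-4) = -2*(-16) = 32)
u(r) = -15/13 (u(r) = 5/(-4 + 1/(-3)) = 5/(-4 - 1/3) = 5/(-13/3) = 5*(-3/13) = -15/13)
G(y) = -15/416 (G(y) = -15/13/32 = -15/13*1/32 = -15/416)
E = 2 - (-370 + I*sqrt(973830)/104)**2 (E = 2 - (sqrt(-15/416 - 90) - 370)**2 = 2 - (sqrt(-37455/416) - 370)**2 = 2 - (I*sqrt(973830)/104 - 370)**2 = 2 - (-370 + I*sqrt(973830)/104)**2 ≈ -1.3681e+5 + 7021.7*I)
-E = -(-56912113/416 + 185*I*sqrt(973830)/26) = 56912113/416 - 185*I*sqrt(973830)/26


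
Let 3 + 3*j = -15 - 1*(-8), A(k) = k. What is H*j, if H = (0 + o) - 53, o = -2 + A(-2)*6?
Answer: 670/3 ≈ 223.33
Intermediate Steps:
j = -10/3 (j = -1 + (-15 - 1*(-8))/3 = -1 + (-15 + 8)/3 = -1 + (⅓)*(-7) = -1 - 7/3 = -10/3 ≈ -3.3333)
o = -14 (o = -2 - 2*6 = -2 - 12 = -14)
H = -67 (H = (0 - 14) - 53 = -14 - 53 = -67)
H*j = -67*(-10/3) = 670/3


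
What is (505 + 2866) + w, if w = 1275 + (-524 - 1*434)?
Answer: 3688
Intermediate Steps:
w = 317 (w = 1275 + (-524 - 434) = 1275 - 958 = 317)
(505 + 2866) + w = (505 + 2866) + 317 = 3371 + 317 = 3688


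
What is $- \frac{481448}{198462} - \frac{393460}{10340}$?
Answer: $- \frac{188784161}{4663857} \approx -40.478$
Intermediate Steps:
$- \frac{481448}{198462} - \frac{393460}{10340} = \left(-481448\right) \frac{1}{198462} - \frac{19673}{517} = - \frac{21884}{9021} - \frac{19673}{517} = - \frac{188784161}{4663857}$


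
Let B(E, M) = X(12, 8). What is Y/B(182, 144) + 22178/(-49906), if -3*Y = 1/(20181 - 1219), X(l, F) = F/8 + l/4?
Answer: -2523260369/5677905432 ≈ -0.44440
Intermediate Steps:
X(l, F) = l/4 + F/8 (X(l, F) = F*(1/8) + l*(1/4) = F/8 + l/4 = l/4 + F/8)
Y = -1/56886 (Y = -1/(3*(20181 - 1219)) = -1/3/18962 = -1/3*1/18962 = -1/56886 ≈ -1.7579e-5)
B(E, M) = 4 (B(E, M) = (1/4)*12 + (1/8)*8 = 3 + 1 = 4)
Y/B(182, 144) + 22178/(-49906) = -1/56886/4 + 22178/(-49906) = -1/56886*1/4 + 22178*(-1/49906) = -1/227544 - 11089/24953 = -2523260369/5677905432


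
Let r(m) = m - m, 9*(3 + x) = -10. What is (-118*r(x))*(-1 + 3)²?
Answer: 0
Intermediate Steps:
x = -37/9 (x = -3 + (⅑)*(-10) = -3 - 10/9 = -37/9 ≈ -4.1111)
r(m) = 0
(-118*r(x))*(-1 + 3)² = (-118*0)*(-1 + 3)² = 0*2² = 0*4 = 0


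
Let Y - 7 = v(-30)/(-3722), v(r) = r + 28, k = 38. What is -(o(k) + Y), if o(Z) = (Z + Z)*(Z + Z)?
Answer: -10762164/1861 ≈ -5783.0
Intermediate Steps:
v(r) = 28 + r
o(Z) = 4*Z² (o(Z) = (2*Z)*(2*Z) = 4*Z²)
Y = 13028/1861 (Y = 7 + (28 - 30)/(-3722) = 7 - 2*(-1/3722) = 7 + 1/1861 = 13028/1861 ≈ 7.0005)
-(o(k) + Y) = -(4*38² + 13028/1861) = -(4*1444 + 13028/1861) = -(5776 + 13028/1861) = -1*10762164/1861 = -10762164/1861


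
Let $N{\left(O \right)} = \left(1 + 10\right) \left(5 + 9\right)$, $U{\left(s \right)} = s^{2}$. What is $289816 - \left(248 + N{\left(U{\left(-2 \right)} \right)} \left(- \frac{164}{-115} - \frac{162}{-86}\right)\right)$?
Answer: $\frac{1429393242}{4945} \approx 2.8906 \cdot 10^{5}$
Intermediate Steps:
$N{\left(O \right)} = 154$ ($N{\left(O \right)} = 11 \cdot 14 = 154$)
$289816 - \left(248 + N{\left(U{\left(-2 \right)} \right)} \left(- \frac{164}{-115} - \frac{162}{-86}\right)\right) = 289816 - \left(248 + 154 \left(- \frac{164}{-115} - \frac{162}{-86}\right)\right) = 289816 - \left(248 + 154 \left(\left(-164\right) \left(- \frac{1}{115}\right) - - \frac{81}{43}\right)\right) = 289816 - \left(248 + 154 \left(\frac{164}{115} + \frac{81}{43}\right)\right) = 289816 - \left(248 + 154 \cdot \frac{16367}{4945}\right) = 289816 - \left(248 + \frac{2520518}{4945}\right) = 289816 - \frac{3746878}{4945} = \frac{1429393242}{4945}$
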